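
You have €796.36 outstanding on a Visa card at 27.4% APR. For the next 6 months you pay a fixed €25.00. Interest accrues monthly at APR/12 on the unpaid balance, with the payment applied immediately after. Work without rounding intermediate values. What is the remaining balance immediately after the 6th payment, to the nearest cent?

Monthly rate r = 27.4%/12 = 2.28333% = 0.0228333.
Each month: B ← B·(1+r) − €25.00.
Month 1: interest €18.18; balance after payment €789.54.
Month 2: interest €18.03; balance after payment €782.57.
Month 3: interest €17.87; balance after payment €775.44.
Month 4: interest €17.71; balance after payment €768.15.
Month 5: interest €17.54; balance after payment €760.69.
Month 6: interest €17.37; balance after payment €753.05.

€753.05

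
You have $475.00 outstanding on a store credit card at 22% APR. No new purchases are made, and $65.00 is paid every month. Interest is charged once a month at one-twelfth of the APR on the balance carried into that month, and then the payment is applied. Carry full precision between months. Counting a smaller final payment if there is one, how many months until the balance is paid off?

Monthly rate r = 22%/12 = 1.83333% = 0.0183333.
Recurrence: B ← B·(1+r) − $65.00.
Month 1: interest $8.71; balance after payment $418.71.
Month 2: interest $7.68; balance after payment $361.38.
Closed form: n = −ln(1 − rB₀/P)/ln(1+r) = −ln(0.86603)/ln(1.01833) ≈ 7.918, so the balance reaches zero during payment 8.

8 months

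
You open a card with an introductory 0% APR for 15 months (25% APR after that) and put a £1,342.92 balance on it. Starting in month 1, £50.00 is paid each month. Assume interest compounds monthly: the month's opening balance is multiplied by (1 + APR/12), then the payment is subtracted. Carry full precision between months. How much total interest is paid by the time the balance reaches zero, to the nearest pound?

Promo months 1–15 at r₀ = 0%/12 = 0; months 16+ at r₁ = 25%/12 = 0.0208333.
After month 15 (no interest yet): B = £1,342.92 − 15·£50.00 = £592.92.
Then at r₁ with £50.00/mo: n₂ = −ln(1 − r₁·B/P)/ln(1+r₁) ≈ 13.76 → 14 more payments.
Total paid = 28·£50.00 + £38.18 = £1,438.18; interest = £1,438.18 − £1,342.92 = £95.26.

£95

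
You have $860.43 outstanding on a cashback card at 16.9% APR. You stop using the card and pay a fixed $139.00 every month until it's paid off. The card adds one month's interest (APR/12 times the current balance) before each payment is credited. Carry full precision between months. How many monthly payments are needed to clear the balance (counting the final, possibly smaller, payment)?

Monthly rate r = 16.9%/12 = 1.40833% = 0.0140833.
Recurrence: B ← B·(1+r) − $139.00.
Month 1: interest $12.12; balance after payment $733.55.
Month 2: interest $10.33; balance after payment $604.88.
Closed form: n = −ln(1 − rB₀/P)/ln(1+r) = −ln(0.91282)/ln(1.01408) ≈ 6.522, so the balance reaches zero during payment 7.

7 payments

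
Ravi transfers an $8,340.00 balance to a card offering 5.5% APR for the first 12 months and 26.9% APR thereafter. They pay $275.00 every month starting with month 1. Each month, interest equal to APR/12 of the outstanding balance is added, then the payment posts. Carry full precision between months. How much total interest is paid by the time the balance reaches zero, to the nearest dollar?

Promo months 1–12 at r₀ = 5.5%/12 = 0.00458333; months 13+ at r₁ = 26.9%/12 = 0.0224167.
After month 12: iterate B ← B·(1+r₀) − $275.00 for 12 months → $5,425.97.
Then at r₁ with $275.00/mo: n₂ = −ln(1 − r₁·B/P)/ln(1+r₁) ≈ 26.34 → 27 more payments.
Total paid = 38·$275.00 + $94.16 = $10,544.16; interest = $10,544.16 − $8,340.00 = $2,204.16.

$2,204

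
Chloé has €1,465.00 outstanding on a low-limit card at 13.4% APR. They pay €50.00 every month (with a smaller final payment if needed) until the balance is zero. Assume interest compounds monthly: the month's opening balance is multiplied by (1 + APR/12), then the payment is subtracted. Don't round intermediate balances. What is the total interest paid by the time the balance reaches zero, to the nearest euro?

Monthly rate r = 13.4%/12 = 1.11667% = 0.0111667.
Payoff takes n = ⌈−ln(1 − rB₀/P)/ln(1+r)⌉ = ⌈35.686⌉ = 36 payments; the last is €34.35.
Total paid = 35·€50.00 + €34.35 = €1,784.35.
Total interest = total paid − principal = €1,784.35 − €1,465.00 = €319.35.

€319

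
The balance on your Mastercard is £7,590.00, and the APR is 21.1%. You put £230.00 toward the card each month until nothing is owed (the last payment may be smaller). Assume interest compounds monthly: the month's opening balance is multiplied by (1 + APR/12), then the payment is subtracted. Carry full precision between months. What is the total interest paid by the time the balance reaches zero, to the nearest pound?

£3,865

Monthly rate r = 21.1%/12 = 1.75833% = 0.0175833.
Payoff takes n = ⌈−ln(1 − rB₀/P)/ln(1+r)⌉ = ⌈49.803⌉ = 50 payments; the last is £185.05.
Total paid = 49·£230.00 + £185.05 = £11,455.05.
Total interest = total paid − principal = £11,455.05 − £7,590.00 = £3,865.05.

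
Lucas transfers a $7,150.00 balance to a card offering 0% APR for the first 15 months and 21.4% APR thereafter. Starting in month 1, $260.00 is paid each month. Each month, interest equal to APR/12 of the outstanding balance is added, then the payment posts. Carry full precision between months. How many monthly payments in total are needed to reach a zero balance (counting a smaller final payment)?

30 payments

Promo months 1–15 at r₀ = 0%/12 = 0; months 16+ at r₁ = 21.4%/12 = 0.0178333.
After month 15 (no interest yet): B = $7,150.00 − 15·$260.00 = $3,250.00.
Then at r₁ with $260.00/mo: n₂ = −ln(1 − r₁·B/P)/ln(1+r₁) ≈ 14.27 → 15 more payments.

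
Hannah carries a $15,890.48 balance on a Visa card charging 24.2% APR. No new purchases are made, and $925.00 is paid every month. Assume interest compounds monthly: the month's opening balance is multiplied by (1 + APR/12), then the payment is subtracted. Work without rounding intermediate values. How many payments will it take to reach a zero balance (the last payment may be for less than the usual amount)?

22 payments

Monthly rate r = 24.2%/12 = 2.01667% = 0.0201667.
Recurrence: B ← B·(1+r) − $925.00.
Month 1: interest $320.46; balance after payment $15,285.94.
Month 2: interest $308.27; balance after payment $14,669.20.
Closed form: n = −ln(1 − rB₀/P)/ln(1+r) = −ln(0.65356)/ln(1.02017) ≈ 21.302, so the balance reaches zero during payment 22.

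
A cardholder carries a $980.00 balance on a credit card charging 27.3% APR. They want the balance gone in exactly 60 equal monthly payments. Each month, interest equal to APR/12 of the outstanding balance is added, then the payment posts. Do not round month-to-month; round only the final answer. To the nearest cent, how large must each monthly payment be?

Monthly rate r = 27.3%/12 = 2.275% = 0.02275.
Level-payment amortization: P = B₀·r / (1 − (1+r)^(−n)) = 980.00·0.02275 / (1 − 1.02275^(−60)).
Denominator 1 − (1+r)^(−60) = 0.740683167.
P = 22.295 / 0.740683167 ≈ 30.10.

$30.10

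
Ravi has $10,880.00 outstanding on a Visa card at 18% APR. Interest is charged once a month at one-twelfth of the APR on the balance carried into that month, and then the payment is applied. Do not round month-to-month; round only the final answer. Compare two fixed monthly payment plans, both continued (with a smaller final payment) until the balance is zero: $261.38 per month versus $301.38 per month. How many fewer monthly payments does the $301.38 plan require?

13 fewer payments

Monthly rate r = 18%/12 = 1.5% = 0.015.
At $261.38/mo: n = ⌈−ln(1 − rB₀/P)/ln(1+r)⌉ = 66 payments (last $200.71); total interest = total paid − $10,880.00 = $6,310.41.
At $301.38/mo: 53 payments (last $114.02); total interest $4,905.78.
Payments saved = 66 − 53 = 13.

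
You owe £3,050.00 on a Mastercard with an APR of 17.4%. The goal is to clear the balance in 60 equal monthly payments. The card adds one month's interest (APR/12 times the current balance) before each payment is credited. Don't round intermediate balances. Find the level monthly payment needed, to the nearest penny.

Monthly rate r = 17.4%/12 = 1.45% = 0.0145.
Level-payment amortization: P = B₀·r / (1 − (1+r)^(−n)) = 3050.00·0.0145 / (1 − 1.0145^(−60)).
Denominator 1 − (1+r)^(−60) = 0.578422991.
P = 44.225 / 0.578422991 ≈ 76.46.

£76.46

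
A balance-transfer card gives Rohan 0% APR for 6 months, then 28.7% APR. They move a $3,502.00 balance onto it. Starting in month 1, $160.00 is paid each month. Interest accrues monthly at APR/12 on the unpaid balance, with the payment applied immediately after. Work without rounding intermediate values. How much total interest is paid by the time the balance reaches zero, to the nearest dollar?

Promo months 1–6 at r₀ = 0%/12 = 0; months 7+ at r₁ = 28.7%/12 = 0.0239167.
After month 6 (no interest yet): B = $3,502.00 − 6·$160.00 = $2,542.00.
Then at r₁ with $160.00/mo: n₂ = −ln(1 − r₁·B/P)/ln(1+r₁) ≈ 20.22 → 21 more payments.
Total paid = 26·$160.00 + $36.17 = $4,196.17; interest = $4,196.17 − $3,502.00 = $694.17.

$694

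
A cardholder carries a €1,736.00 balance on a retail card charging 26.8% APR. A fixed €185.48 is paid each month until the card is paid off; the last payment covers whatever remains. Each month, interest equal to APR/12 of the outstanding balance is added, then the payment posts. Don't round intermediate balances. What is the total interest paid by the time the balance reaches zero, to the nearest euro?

Monthly rate r = 26.8%/12 = 2.23333% = 0.0223333.
Payoff takes n = ⌈−ln(1 − rB₀/P)/ln(1+r)⌉ = ⌈10.617⌉ = 11 payments; the last is €114.84.
Total paid = 10·€185.48 + €114.84 = €1,969.64.
Total interest = total paid − principal = €1,969.64 − €1,736.00 = €233.64.

€234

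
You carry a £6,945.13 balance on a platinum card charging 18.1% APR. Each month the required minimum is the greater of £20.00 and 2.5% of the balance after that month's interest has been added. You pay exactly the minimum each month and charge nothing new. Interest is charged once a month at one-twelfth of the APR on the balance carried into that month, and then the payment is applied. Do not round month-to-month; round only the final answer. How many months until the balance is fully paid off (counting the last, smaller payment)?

271 months

Monthly rate r = 18.1%/12 = 1.50833% = 0.0150833.
While 2.5% of the post-interest balance exceeds £20.00, each month B ← (B·(1+r))·(1 − 0.025), i.e. B shrinks by the factor (1+r)·0.975 = 0.98971.
This holds for months 1–211. Entering month 212 the balance is £782.55; 2.5% of the post-interest balance is now below £20.00, so the flat £20.00 minimum applies from here.
From month 212 a fixed £20.00 at rate r clears £782.55 in 60 more payments. Total: 211 + 60 = 271 months.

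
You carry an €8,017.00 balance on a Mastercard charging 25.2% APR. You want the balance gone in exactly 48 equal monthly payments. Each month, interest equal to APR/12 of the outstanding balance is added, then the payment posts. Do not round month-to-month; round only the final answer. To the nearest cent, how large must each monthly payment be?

Monthly rate r = 25.2%/12 = 2.1% = 0.021.
Level-payment amortization: P = B₀·r / (1 − (1+r)^(−n)) = 8017.00·0.021 / (1 − 1.021^(−48)).
Denominator 1 − (1+r)^(−48) = 0.631222531.
P = 168.357 / 0.631222531 ≈ 266.72.

€266.72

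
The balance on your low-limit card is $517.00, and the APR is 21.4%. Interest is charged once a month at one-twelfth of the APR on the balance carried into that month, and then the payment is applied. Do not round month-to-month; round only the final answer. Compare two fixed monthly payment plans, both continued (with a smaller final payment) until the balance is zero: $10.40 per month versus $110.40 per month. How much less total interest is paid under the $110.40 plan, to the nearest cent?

$735.64

Monthly rate r = 21.4%/12 = 1.78333% = 0.0178333.
At $10.40/mo: n = ⌈−ln(1 − rB₀/P)/ln(1+r)⌉ = 124 payments (last $1.17); total interest = total paid − $517.00 = $763.37.
At $110.40/mo: 5 payments (last $103.13); total interest $27.73.
Interest saved = $763.37 − $27.73 = $735.64.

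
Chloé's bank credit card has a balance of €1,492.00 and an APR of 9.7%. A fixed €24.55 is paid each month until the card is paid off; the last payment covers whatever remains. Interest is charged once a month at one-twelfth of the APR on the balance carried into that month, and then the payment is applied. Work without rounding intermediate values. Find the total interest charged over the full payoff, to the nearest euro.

€569

Monthly rate r = 9.7%/12 = 0.808333% = 0.00808333.
Payoff takes n = ⌈−ln(1 − rB₀/P)/ln(1+r)⌉ = ⌈83.943⌉ = 84 payments; the last is €23.15.
Total paid = 83·€24.55 + €23.15 = €2,060.80.
Total interest = total paid − principal = €2,060.80 − €1,492.00 = €568.80.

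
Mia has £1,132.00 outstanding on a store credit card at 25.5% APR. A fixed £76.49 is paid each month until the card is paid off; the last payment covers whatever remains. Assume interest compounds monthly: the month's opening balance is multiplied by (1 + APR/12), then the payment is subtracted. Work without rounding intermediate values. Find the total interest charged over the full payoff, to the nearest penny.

£241.55

Monthly rate r = 25.5%/12 = 2.125% = 0.02125.
Payoff takes n = ⌈−ln(1 − rB₀/P)/ln(1+r)⌉ = ⌈17.957⌉ = 18 payments; the last is £73.22.
Total paid = 17·£76.49 + £73.22 = £1,373.55.
Total interest = total paid − principal = £1,373.55 − £1,132.00 = £241.55.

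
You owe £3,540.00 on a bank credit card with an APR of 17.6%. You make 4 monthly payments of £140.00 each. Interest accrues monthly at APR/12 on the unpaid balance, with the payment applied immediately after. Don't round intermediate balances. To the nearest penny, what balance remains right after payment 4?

£3,179.85

Monthly rate r = 17.6%/12 = 1.46667% = 0.0146667.
Each month: B ← B·(1+r) − £140.00.
Month 1: interest £51.92; balance after payment £3,451.92.
Month 2: interest £50.63; balance after payment £3,362.55.
Month 3: interest £49.32; balance after payment £3,271.87.
Month 4: interest £47.99; balance after payment £3,179.85.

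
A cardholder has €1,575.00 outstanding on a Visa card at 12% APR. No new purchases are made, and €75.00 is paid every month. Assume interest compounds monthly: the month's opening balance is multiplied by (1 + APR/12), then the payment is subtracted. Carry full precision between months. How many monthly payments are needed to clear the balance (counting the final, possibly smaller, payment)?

Monthly rate r = 12%/12 = 1% = 0.01.
Recurrence: B ← B·(1+r) − €75.00.
Month 1: interest €15.75; balance after payment €1,515.75.
Month 2: interest €15.16; balance after payment €1,455.91.
Closed form: n = −ln(1 − rB₀/P)/ln(1+r) = −ln(0.79)/ln(1.01) ≈ 23.690, so the balance reaches zero during payment 24.

24 months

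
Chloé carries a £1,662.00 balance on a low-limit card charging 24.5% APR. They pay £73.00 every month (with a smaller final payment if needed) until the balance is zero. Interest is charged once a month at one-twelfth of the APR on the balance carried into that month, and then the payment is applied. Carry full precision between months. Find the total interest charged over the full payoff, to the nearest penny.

Monthly rate r = 24.5%/12 = 2.04167% = 0.0204167.
Payoff takes n = ⌈−ln(1 − rB₀/P)/ln(1+r)⌉ = ⌈30.932⌉ = 31 payments; the last is £68.08.
Total paid = 30·£73.00 + £68.08 = £2,258.08.
Total interest = total paid − principal = £2,258.08 − £1,662.00 = £596.08.

£596.08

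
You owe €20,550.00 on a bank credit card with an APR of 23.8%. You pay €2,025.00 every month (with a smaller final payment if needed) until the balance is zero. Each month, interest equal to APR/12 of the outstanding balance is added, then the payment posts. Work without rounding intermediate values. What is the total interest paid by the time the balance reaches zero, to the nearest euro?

€2,627

Monthly rate r = 23.8%/12 = 1.98333% = 0.0198333.
Payoff takes n = ⌈−ln(1 − rB₀/P)/ln(1+r)⌉ = ⌈11.443⌉ = 12 payments; the last is €902.27.
Total paid = 11·€2,025.00 + €902.27 = €23,177.27.
Total interest = total paid − principal = €23,177.27 − €20,550.00 = €2,627.27.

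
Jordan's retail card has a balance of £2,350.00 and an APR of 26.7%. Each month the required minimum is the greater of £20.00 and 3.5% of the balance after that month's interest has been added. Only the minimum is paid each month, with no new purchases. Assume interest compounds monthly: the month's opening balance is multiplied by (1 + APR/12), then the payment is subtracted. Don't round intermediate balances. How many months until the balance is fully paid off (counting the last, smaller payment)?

Monthly rate r = 26.7%/12 = 2.225% = 0.02225.
While 3.5% of the post-interest balance exceeds £20.00, each month B ← (B·(1+r))·(1 − 0.035), i.e. B shrinks by the factor (1+r)·0.965 = 0.98647.
This holds for months 1–106. Entering month 107 the balance is £554.65; 3.5% of the post-interest balance is now below £20.00, so the flat £20.00 minimum applies from here.
From month 107 a fixed £20.00 at rate r clears £554.65 in 44 more payments. Total: 106 + 44 = 150 months.

150 months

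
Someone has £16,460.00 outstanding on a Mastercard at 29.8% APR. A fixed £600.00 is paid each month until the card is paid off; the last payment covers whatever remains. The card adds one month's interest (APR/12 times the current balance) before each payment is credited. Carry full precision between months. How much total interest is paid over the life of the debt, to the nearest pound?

£11,509

Monthly rate r = 29.8%/12 = 2.48333% = 0.0248333.
Payoff takes n = ⌈−ln(1 − rB₀/P)/ln(1+r)⌉ = ⌈46.612⌉ = 47 payments; the last is £368.72.
Total paid = 46·£600.00 + £368.72 = £27,968.72.
Total interest = total paid − principal = £27,968.72 − £16,460.00 = £11,508.72.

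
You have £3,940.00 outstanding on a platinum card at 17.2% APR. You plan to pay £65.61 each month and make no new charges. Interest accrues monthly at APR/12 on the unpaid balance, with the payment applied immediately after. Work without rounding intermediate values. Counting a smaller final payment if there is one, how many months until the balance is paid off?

139 months

Monthly rate r = 17.2%/12 = 1.43333% = 0.0143333.
Recurrence: B ← B·(1+r) − £65.61.
Month 1: interest £56.47; balance after payment £3,930.86.
Month 2: interest £56.34; balance after payment £3,921.60.
Closed form: n = −ln(1 − rB₀/P)/ln(1+r) = −ln(0.13926)/ln(1.01433) ≈ 138.525, so the balance reaches zero during payment 139.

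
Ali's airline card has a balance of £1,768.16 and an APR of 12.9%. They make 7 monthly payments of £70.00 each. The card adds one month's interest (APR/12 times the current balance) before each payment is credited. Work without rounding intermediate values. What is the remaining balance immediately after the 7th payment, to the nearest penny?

Monthly rate r = 12.9%/12 = 1.075% = 0.01075.
Each month: B ← B·(1+r) − £70.00.
Month 1: interest £19.01; balance after payment £1,717.17.
Month 2: interest £18.46; balance after payment £1,665.63.
Month 3: interest £17.91; balance after payment £1,613.53.
Month 4: interest £17.35; balance after payment £1,560.88.
Month 5: interest £16.78; balance after payment £1,507.66.
Month 6: interest £16.21; balance after payment £1,453.87.
Month 7: interest £15.63; balance after payment £1,399.49.

£1,399.49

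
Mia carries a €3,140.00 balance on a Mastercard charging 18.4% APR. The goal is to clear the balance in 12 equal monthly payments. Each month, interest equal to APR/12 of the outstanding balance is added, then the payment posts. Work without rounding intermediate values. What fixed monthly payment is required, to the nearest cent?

€288.47

Monthly rate r = 18.4%/12 = 1.53333% = 0.0153333.
Level-payment amortization: P = B₀·r / (1 − (1+r)^(−n)) = 3140.00·0.0153333 / (1 − 1.01533^(−12)).
Denominator 1 − (1+r)^(−12) = 0.166901661.
P = 48.1467 / 0.166901661 ≈ 288.47.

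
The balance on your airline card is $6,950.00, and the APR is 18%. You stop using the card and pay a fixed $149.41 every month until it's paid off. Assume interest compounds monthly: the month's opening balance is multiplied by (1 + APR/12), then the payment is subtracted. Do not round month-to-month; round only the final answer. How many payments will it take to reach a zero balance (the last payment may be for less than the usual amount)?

81 months

Monthly rate r = 18%/12 = 1.5% = 0.015.
Recurrence: B ← B·(1+r) − $149.41.
Month 1: interest $104.25; balance after payment $6,904.84.
Month 2: interest $103.57; balance after payment $6,859.00.
Closed form: n = −ln(1 − rB₀/P)/ln(1+r) = −ln(0.30226)/ln(1.015) ≈ 80.362, so the balance reaches zero during payment 81.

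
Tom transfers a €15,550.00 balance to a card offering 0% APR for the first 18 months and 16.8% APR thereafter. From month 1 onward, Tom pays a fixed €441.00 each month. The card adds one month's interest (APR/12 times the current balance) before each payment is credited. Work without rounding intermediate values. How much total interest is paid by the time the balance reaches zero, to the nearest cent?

Promo months 1–18 at r₀ = 0%/12 = 0; months 19+ at r₁ = 16.8%/12 = 0.014.
After month 18 (no interest yet): B = €15,550.00 − 18·€441.00 = €7,612.00.
Then at r₁ with €441.00/mo: n₂ = −ln(1 − r₁·B/P)/ln(1+r₁) ≈ 19.90 → 20 more payments.
Total paid = 37·€441.00 + €395.39 = €16,712.39; interest = €16,712.39 − €15,550.00 = €1,162.39.

€1,162.39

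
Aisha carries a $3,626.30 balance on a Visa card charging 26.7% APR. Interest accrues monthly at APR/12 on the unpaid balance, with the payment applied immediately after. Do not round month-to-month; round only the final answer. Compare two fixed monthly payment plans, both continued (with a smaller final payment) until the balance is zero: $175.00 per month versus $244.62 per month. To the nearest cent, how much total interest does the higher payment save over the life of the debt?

Monthly rate r = 26.7%/12 = 2.225% = 0.02225.
At $175.00/mo: n = ⌈−ln(1 − rB₀/P)/ln(1+r)⌉ = 29 payments (last $15.88); total interest = total paid − $3,626.30 = $1,289.58.
At $244.62/mo: 19 payments (last $46.29); total interest $823.15.
Interest saved = $1,289.58 − $823.15 = $466.43.

$466.43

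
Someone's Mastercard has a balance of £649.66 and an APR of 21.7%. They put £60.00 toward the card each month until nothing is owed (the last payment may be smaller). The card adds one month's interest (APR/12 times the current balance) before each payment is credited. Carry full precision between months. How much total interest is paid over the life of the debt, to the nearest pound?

£80

Monthly rate r = 21.7%/12 = 1.80833% = 0.0180833.
Payoff takes n = ⌈−ln(1 − rB₀/P)/ln(1+r)⌉ = ⌈12.159⌉ = 13 payments; the last is £9.60.
Total paid = 12·£60.00 + £9.60 = £729.60.
Total interest = total paid − principal = £729.60 − £649.66 = £79.94.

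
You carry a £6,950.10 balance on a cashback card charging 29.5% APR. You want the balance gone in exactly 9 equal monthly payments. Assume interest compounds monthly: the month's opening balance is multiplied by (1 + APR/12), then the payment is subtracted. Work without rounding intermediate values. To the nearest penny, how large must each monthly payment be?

Monthly rate r = 29.5%/12 = 2.45833% = 0.0245833.
Level-payment amortization: P = B₀·r / (1 − (1+r)^(−n)) = 6950.10·0.0245833 / (1 − 1.02458^(−9)).
Denominator 1 − (1+r)^(−9) = 0.196336181.
P = 170.857 / 0.196336181 ≈ 870.22.

£870.22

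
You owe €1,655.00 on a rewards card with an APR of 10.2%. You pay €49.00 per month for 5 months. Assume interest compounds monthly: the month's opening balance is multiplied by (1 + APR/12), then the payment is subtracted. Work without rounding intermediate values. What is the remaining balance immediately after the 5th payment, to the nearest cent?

€1,477.34

Monthly rate r = 10.2%/12 = 0.85% = 0.0085.
Each month: B ← B·(1+r) − €49.00.
Month 1: interest €14.07; balance after payment €1,620.07.
Month 2: interest €13.77; balance after payment €1,584.84.
Month 3: interest €13.47; balance after payment €1,549.31.
Month 4: interest €13.17; balance after payment €1,513.48.
Month 5: interest €12.86; balance after payment €1,477.34.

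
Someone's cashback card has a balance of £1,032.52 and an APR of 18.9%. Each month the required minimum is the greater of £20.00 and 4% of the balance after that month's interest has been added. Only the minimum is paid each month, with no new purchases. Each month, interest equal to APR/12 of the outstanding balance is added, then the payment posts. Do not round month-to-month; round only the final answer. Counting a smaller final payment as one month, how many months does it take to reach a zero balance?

61 months

Monthly rate r = 18.9%/12 = 1.575% = 0.01575.
While 4% of the post-interest balance exceeds £20.00, each month B ← (B·(1+r))·(1 − 0.04), i.e. B shrinks by the factor (1+r)·0.96 = 0.97512.
This holds for months 1–30. Entering month 31 the balance is £484.89; 4% of the post-interest balance is now below £20.00, so the flat £20.00 minimum applies from here.
From month 31 a fixed £20.00 at rate r clears £484.89 in 31 more payments. Total: 30 + 31 = 61 months.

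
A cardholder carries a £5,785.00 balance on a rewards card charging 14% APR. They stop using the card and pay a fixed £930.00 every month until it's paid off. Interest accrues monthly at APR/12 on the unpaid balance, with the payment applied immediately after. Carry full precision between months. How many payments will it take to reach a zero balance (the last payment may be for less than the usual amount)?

7 months

Monthly rate r = 14%/12 = 1.16667% = 0.0116667.
Recurrence: B ← B·(1+r) − £930.00.
Month 1: interest £67.49; balance after payment £4,922.49.
Month 2: interest £57.43; balance after payment £4,049.92.
Closed form: n = −ln(1 − rB₀/P)/ln(1+r) = −ln(0.92743)/ln(1.01167) ≈ 6.495, so the balance reaches zero during payment 7.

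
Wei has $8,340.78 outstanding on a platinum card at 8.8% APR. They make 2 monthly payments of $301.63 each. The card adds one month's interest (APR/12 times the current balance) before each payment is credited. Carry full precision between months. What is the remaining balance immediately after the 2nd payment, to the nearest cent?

$7,858.09

Monthly rate r = 8.8%/12 = 0.733333% = 0.00733333.
Each month: B ← B·(1+r) − $301.63.
Month 1: interest $61.17; balance after payment $8,100.32.
Month 2: interest $59.40; balance after payment $7,858.09.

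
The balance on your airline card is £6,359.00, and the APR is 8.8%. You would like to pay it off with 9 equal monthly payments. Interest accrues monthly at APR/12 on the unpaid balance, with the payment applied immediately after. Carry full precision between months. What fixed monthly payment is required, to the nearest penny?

Monthly rate r = 8.8%/12 = 0.733333% = 0.00733333.
Level-payment amortization: P = B₀·r / (1 − (1+r)^(−n)) = 6359.00·0.00733333 / (1 − 1.00733^(−9)).
Denominator 1 − (1+r)^(−9) = 0.0636436664.
P = 46.6327 / 0.0636436664 ≈ 732.71.

£732.71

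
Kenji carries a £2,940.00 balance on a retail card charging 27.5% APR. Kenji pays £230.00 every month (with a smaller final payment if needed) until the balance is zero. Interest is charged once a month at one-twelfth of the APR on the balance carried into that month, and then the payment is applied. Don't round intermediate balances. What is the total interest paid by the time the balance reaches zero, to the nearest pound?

£579

Monthly rate r = 27.5%/12 = 2.29167% = 0.0229167.
Payoff takes n = ⌈−ln(1 − rB₀/P)/ln(1+r)⌉ = ⌈15.298⌉ = 16 payments; the last is £69.19.
Total paid = 15·£230.00 + £69.19 = £3,519.19.
Total interest = total paid − principal = £3,519.19 − £2,940.00 = £579.19.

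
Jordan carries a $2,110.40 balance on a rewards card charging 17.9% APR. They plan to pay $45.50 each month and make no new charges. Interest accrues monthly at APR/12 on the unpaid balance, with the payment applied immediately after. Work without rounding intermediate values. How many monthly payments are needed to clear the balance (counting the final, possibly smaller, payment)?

Monthly rate r = 17.9%/12 = 1.49167% = 0.0149167.
Recurrence: B ← B·(1+r) − $45.50.
Month 1: interest $31.48; balance after payment $2,096.38.
Month 2: interest $31.27; balance after payment $2,082.15.
Closed form: n = −ln(1 − rB₀/P)/ln(1+r) = −ln(0.30813)/ln(1.01492) ≈ 79.508, so the balance reaches zero during payment 80.

80 payments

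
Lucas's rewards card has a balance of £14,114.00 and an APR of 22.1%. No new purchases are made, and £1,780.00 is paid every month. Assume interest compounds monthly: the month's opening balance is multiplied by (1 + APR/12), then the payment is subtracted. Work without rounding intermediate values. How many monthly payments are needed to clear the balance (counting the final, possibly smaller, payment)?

Monthly rate r = 22.1%/12 = 1.84167% = 0.0184167.
Recurrence: B ← B·(1+r) − £1,780.00.
Month 1: interest £259.93; balance after payment £12,593.93.
Month 2: interest £231.94; balance after payment £11,045.87.
Closed form: n = −ln(1 − rB₀/P)/ln(1+r) = −ln(0.85397)/ln(1.01842) ≈ 8.650, so the balance reaches zero during payment 9.

9 payments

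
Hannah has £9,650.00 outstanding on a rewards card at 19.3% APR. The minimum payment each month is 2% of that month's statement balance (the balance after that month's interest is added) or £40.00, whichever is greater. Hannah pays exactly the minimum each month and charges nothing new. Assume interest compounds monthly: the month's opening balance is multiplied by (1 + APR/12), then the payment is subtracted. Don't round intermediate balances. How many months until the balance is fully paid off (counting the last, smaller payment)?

473 months

Monthly rate r = 19.3%/12 = 1.60833% = 0.0160833.
While 2% of the post-interest balance exceeds £40.00, each month B ← (B·(1+r))·(1 − 0.02), i.e. B shrinks by the factor (1+r)·0.98 = 0.99576.
This holds for months 1–375. Entering month 376 the balance is £1,962.47; 2% of the post-interest balance is now below £40.00, so the flat £40.00 minimum applies from here.
From month 376 a fixed £40.00 at rate r clears £1,962.47 in 98 more payments. Total: 375 + 98 = 473 months.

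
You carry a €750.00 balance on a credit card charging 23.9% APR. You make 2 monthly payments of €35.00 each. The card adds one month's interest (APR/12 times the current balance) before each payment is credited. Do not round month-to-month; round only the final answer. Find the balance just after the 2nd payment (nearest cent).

€709.48

Monthly rate r = 23.9%/12 = 1.99167% = 0.0199167.
Each month: B ← B·(1+r) − €35.00.
Month 1: interest €14.94; balance after payment €729.94.
Month 2: interest €14.54; balance after payment €709.48.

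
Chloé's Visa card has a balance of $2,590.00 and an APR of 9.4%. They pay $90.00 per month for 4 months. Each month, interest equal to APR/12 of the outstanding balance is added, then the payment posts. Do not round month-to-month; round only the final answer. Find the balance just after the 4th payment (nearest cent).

$2,307.86

Monthly rate r = 9.4%/12 = 0.783333% = 0.00783333.
Each month: B ← B·(1+r) − $90.00.
Month 1: interest $20.29; balance after payment $2,520.29.
Month 2: interest $19.74; balance after payment $2,450.03.
Month 3: interest $19.19; balance after payment $2,379.22.
Month 4: interest $18.64; balance after payment $2,307.86.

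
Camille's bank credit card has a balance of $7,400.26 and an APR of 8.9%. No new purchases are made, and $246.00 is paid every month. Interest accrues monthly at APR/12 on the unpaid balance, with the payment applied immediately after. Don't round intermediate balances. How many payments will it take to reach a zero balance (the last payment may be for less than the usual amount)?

35 payments

Monthly rate r = 8.9%/12 = 0.741667% = 0.00741667.
Recurrence: B ← B·(1+r) − $246.00.
Month 1: interest $54.89; balance after payment $7,209.15.
Month 2: interest $53.47; balance after payment $7,016.61.
Closed form: n = −ln(1 − rB₀/P)/ln(1+r) = −ln(0.77689)/ln(1.00742) ≈ 34.165, so the balance reaches zero during payment 35.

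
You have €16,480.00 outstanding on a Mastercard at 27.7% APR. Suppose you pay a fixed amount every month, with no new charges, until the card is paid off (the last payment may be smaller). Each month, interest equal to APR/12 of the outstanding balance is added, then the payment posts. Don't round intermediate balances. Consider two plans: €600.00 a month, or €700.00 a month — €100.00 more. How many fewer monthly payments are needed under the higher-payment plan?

Monthly rate r = 27.7%/12 = 2.30833% = 0.0230833.
At €600.00/mo: n = ⌈−ln(1 − rB₀/P)/ln(1+r)⌉ = 45 payments (last €28.20); total interest = total paid − €16,480.00 = €9,948.20.
At €700.00/mo: 35 payments (last €251.51); total interest €7,571.51.
Payments saved = 45 − 35 = 10.

10 fewer payments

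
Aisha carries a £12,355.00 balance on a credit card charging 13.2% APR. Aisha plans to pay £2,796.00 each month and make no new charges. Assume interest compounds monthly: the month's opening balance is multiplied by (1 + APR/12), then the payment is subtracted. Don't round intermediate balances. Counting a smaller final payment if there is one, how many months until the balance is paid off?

Monthly rate r = 13.2%/12 = 1.1% = 0.011.
Recurrence: B ← B·(1+r) − £2,796.00.
Month 1: interest £135.91; balance after payment £9,694.91.
Month 2: interest £106.64; balance after payment £7,005.55.
Month 3: interest £77.06; balance after payment £4,286.61.
Month 4: interest £47.15; balance after payment £1,537.76.
Month 5: interest £16.92; balance after payment £0.00.

5 months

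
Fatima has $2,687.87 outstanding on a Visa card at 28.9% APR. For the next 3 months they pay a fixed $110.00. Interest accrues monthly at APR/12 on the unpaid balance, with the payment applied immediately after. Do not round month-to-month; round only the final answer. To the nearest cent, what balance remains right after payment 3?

$2,548.77

Monthly rate r = 28.9%/12 = 2.40833% = 0.0240833.
Each month: B ← B·(1+r) − $110.00.
Month 1: interest $64.73; balance after payment $2,642.60.
Month 2: interest $63.64; balance after payment $2,596.25.
Month 3: interest $62.53; balance after payment $2,548.77.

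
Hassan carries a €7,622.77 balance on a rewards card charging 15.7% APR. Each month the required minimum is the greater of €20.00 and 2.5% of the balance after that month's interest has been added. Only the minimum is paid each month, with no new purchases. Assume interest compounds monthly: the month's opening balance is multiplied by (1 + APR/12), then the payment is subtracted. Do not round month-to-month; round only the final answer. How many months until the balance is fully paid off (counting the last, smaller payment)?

Monthly rate r = 15.7%/12 = 1.30833% = 0.0130833.
While 2.5% of the post-interest balance exceeds €20.00, each month B ← (B·(1+r))·(1 − 0.025), i.e. B shrinks by the factor (1+r)·0.975 = 0.98776.
This holds for months 1–185. Entering month 186 the balance is €780.41; 2.5% of the post-interest balance is now below €20.00, so the flat €20.00 minimum applies from here.
From month 186 a fixed €20.00 at rate r clears €780.41 in 55 more payments. Total: 185 + 55 = 240 months.

240 months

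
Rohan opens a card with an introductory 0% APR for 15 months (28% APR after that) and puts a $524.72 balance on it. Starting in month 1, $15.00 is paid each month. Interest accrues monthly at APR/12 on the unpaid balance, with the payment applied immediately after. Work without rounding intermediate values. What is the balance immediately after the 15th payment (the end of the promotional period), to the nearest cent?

Promo months 1–15 at r₀ = 0%/12 = 0; months 16+ at r₁ = 28%/12 = 0.0233333.
After month 15 (no interest yet): B = $524.72 − 15·$15.00 = $299.72.

$299.72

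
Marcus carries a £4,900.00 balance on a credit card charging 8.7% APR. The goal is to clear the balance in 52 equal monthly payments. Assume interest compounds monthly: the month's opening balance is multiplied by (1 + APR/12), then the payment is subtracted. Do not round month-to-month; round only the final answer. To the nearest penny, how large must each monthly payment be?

£113.44

Monthly rate r = 8.7%/12 = 0.725% = 0.00725.
Level-payment amortization: P = B₀·r / (1 − (1+r)^(−n)) = 4900.00·0.00725 / (1 − 1.00725^(−52)).
Denominator 1 − (1+r)^(−52) = 0.313150408.
P = 35.525 / 0.313150408 ≈ 113.44.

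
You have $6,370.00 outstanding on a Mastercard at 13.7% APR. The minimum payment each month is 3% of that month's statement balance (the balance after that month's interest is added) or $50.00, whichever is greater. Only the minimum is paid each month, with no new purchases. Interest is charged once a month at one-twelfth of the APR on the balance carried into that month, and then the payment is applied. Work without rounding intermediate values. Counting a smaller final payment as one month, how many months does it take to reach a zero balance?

113 months

Monthly rate r = 13.7%/12 = 1.14167% = 0.0114167.
While 3% of the post-interest balance exceeds $50.00, each month B ← (B·(1+r))·(1 − 0.03), i.e. B shrinks by the factor (1+r)·0.97 = 0.98107.
This holds for months 1–71. Entering month 72 the balance is $1,640.48; 3% of the post-interest balance is now below $50.00, so the flat $50.00 minimum applies from here.
From month 72 a fixed $50.00 at rate r clears $1,640.48 in 42 more payments. Total: 71 + 42 = 113 months.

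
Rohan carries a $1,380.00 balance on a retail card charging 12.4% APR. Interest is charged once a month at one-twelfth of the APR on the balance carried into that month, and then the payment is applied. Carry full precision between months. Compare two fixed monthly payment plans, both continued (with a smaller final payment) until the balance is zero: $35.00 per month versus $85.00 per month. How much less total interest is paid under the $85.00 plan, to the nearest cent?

$263.14

Monthly rate r = 12.4%/12 = 1.03333% = 0.0103333.
At $35.00/mo: n = ⌈−ln(1 − rB₀/P)/ln(1+r)⌉ = 51 payments (last $31.57); total interest = total paid − $1,380.00 = $401.57.
At $85.00/mo: 18 payments (last $73.43); total interest $138.43.
Interest saved = $401.57 − $138.43 = $263.14.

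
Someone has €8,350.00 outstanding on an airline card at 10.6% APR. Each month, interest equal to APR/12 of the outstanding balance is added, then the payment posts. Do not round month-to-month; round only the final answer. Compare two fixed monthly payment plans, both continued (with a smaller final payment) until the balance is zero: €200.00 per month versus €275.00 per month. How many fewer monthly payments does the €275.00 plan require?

Monthly rate r = 10.6%/12 = 0.883333% = 0.00883333.
At €200.00/mo: n = ⌈−ln(1 − rB₀/P)/ln(1+r)⌉ = 53 payments (last €63.93); total interest = total paid − €8,350.00 = €2,113.93.
At €275.00/mo: 36 payments (last €139.62); total interest €1,414.62.
Payments saved = 53 − 36 = 17.

17 fewer payments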